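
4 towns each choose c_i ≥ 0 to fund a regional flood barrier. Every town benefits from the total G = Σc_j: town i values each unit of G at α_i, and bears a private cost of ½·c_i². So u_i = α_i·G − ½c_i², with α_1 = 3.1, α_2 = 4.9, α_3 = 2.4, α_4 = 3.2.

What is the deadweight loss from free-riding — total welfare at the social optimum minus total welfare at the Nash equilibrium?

209.77

Town i's FOC: ∂u_i/∂c_i = α_i − c_i = 0, so c_i* = α_i.
NE contributions = (3.1, 4.9, 2.4, 3.2); G = 13.6.
W^NE = (Σα)·G − ½Σα_i² = 13.6² − ½·49.62 = 160.15.
Planner sets c_i = Σα_j = 13.6 for every i, so G^SO = 4·13.6 = 54.4.
W^SO = (Σα)·G^SO − ½·4·(Σα)² = (4/2)·13.6² = 369.92.
Deadweight loss = W^SO − W^NE = 209.77.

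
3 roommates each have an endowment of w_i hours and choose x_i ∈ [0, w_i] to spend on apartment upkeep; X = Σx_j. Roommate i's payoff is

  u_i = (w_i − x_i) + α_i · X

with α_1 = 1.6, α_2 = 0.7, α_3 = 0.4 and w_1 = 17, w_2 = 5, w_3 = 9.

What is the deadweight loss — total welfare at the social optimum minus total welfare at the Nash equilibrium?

∂u_i/∂x_i = α_i − 1, so roommate i contributes w_i if α_i > 1, else 0.
α_i > 1 for i ∈ {1}; NE contributions (17, 0, 0), X = 17.
W^NE = Σw_i − X^NE + (Σα_i)·X^NE = 31 + 1.7·17 = 59.9.
Planner: ∂(Σu_j)/∂x_i = Σα_j − 1 = 1.7 > 0, so everyone contributes w_i; X^SO = 31, W^SO = 31 + 1.7·31 = 83.7.
Deadweight loss = 23.8.

23.8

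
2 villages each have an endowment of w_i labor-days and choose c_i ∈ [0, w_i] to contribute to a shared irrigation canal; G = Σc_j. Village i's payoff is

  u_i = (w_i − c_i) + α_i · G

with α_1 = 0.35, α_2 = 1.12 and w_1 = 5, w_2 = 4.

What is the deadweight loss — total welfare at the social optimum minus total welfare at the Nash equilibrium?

∂u_i/∂c_i = α_i − 1, so village i contributes w_i if α_i > 1, else 0.
α_i > 1 for i ∈ {2}; NE contributions (0, 4), G = 4.
W^NE = Σw_i − G^NE + (Σα_i)·G^NE = 9 + 0.47·4 = 10.88.
Planner: ∂(Σu_j)/∂c_i = Σα_j − 1 = 0.47 > 0, so everyone contributes w_i; G^SO = 9, W^SO = 9 + 0.47·9 = 13.23.
Deadweight loss = 2.35.

2.35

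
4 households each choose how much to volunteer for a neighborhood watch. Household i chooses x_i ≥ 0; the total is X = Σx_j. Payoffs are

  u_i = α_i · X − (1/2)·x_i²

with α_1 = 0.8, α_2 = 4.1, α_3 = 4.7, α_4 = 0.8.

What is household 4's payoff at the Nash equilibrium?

8

Household i's FOC: ∂u_i/∂x_i = α_i − x_i = 0, so x_i* = α_i.
NE contributions = (0.8, 4.1, 4.7, 0.8); X = 10.4.
u_4 = α_4·X − ½·(x_4)² = 0.8·10.4 − ½·0.8² = 8.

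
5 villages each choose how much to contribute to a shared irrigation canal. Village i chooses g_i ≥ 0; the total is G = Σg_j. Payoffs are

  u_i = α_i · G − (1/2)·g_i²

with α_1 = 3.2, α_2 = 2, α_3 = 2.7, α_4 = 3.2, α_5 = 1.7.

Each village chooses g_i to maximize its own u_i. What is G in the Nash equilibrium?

12.8

Village i's FOC: ∂u_i/∂g_i = α_i − g_i = 0, so g_i* = α_i.
NE contributions = (3.2, 2, 2.7, 3.2, 1.7); G = 12.8.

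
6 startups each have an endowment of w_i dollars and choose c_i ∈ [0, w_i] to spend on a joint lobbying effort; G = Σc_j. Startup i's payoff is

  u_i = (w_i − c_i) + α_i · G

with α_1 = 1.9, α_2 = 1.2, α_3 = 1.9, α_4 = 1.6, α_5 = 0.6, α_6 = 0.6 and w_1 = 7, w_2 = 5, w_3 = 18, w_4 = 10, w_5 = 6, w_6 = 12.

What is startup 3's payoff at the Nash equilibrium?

76

∂u_i/∂c_i = α_i − 1, so startup i contributes w_i if α_i > 1, else 0.
α_i > 1 for i ∈ {1, 2, 3, 4}; NE contributions (7, 5, 18, 10, 0, 0), G = 40.
u_3 = (18 − 18) + 1.9·40 = 76.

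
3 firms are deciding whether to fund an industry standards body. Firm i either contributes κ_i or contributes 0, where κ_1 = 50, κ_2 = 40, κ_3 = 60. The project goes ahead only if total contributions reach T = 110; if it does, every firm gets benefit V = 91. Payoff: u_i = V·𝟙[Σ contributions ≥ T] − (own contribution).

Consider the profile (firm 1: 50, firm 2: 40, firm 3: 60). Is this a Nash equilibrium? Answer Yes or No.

Total = 150 ≥ 110: provided.
Firm 1 (pledges 50, payoff 41): dropping to 0 → total 100, payoff 0. No gain.
Firm 2 (pledges 40, payoff 51): dropping to 0 → total 110, payoff 91. Profitable deviation.

No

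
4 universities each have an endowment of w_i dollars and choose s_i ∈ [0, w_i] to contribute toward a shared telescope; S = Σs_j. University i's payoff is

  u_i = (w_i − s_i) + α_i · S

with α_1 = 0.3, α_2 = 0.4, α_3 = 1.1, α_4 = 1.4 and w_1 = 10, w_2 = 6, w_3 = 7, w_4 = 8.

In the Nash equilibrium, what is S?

∂u_i/∂s_i = α_i − 1, so university i contributes w_i if α_i > 1, else 0.
α_i > 1 for i ∈ {3, 4}; NE contributions (0, 0, 7, 8), S = 15.

15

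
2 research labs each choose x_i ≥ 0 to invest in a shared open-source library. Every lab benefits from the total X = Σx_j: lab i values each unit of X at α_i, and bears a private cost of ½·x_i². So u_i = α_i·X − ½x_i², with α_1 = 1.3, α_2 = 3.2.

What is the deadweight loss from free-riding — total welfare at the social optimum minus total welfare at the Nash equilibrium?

Lab i's FOC: ∂u_i/∂x_i = α_i − x_i = 0, so x_i* = α_i.
NE contributions = (1.3, 3.2); X = 4.5.
W^NE = (Σα)·X − ½Σα_i² = 4.5² − ½·11.93 = 14.285.
Planner sets x_i = Σα_j = 4.5 for every i, so X^SO = 2·4.5 = 9.
W^SO = (Σα)·X^SO − ½·2·(Σα)² = (2/2)·4.5² = 20.25.
Deadweight loss = W^SO − W^NE = 5.965.

5.965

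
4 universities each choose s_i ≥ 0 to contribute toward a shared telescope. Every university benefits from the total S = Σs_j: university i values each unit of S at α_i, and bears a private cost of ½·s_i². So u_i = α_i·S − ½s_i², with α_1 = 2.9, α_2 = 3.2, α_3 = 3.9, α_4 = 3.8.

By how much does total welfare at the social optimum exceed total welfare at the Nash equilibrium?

214.59

University i's FOC: ∂u_i/∂s_i = α_i − s_i = 0, so s_i* = α_i.
NE contributions = (2.9, 3.2, 3.9, 3.8); S = 13.8.
W^NE = (Σα)·S − ½Σα_i² = 13.8² − ½·48.3 = 166.29.
Planner sets s_i = Σα_j = 13.8 for every i, so S^SO = 4·13.8 = 55.2.
W^SO = (Σα)·S^SO − ½·4·(Σα)² = (4/2)·13.8² = 380.88.
Deadweight loss = W^SO − W^NE = 214.59.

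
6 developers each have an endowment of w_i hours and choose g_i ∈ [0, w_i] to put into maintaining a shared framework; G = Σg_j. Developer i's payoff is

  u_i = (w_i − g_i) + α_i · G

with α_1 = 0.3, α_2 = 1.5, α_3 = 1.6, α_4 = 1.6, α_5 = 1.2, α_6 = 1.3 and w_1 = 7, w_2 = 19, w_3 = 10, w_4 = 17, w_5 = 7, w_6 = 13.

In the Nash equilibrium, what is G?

∂u_i/∂g_i = α_i − 1, so developer i contributes w_i if α_i > 1, else 0.
α_i > 1 for i ∈ {2, 3, 4, 5, 6}; NE contributions (0, 19, 10, 17, 7, 13), G = 66.

66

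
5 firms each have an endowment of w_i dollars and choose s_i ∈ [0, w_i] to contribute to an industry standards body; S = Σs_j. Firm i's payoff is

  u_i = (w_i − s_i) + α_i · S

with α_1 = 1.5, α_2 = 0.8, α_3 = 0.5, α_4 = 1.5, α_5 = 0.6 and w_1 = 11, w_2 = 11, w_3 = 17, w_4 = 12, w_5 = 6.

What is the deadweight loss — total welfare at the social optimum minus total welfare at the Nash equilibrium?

132.6

∂u_i/∂s_i = α_i − 1, so firm i contributes w_i if α_i > 1, else 0.
α_i > 1 for i ∈ {1, 4}; NE contributions (11, 0, 0, 12, 0), S = 23.
W^NE = Σw_i − S^NE + (Σα_i)·S^NE = 57 + 3.9·23 = 146.7.
Planner: ∂(Σu_j)/∂s_i = Σα_j − 1 = 3.9 > 0, so everyone contributes w_i; S^SO = 57, W^SO = 57 + 3.9·57 = 279.3.
Deadweight loss = 132.6.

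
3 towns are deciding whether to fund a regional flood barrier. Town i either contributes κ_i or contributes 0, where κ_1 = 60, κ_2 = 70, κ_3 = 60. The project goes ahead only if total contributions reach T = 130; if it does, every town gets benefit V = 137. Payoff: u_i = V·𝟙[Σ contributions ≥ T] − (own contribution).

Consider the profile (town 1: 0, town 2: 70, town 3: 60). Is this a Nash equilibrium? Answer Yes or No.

Yes

Total = 130 ≥ 130: provided.
Town 1 (pledges 0, payoff 137): pledging 60 → total 190, payoff 77. No gain.
Town 2 (pledges 70, payoff 67): dropping to 0 → total 60, payoff 0. No gain.
Town 3 (pledges 60, payoff 77): dropping to 0 → total 70, payoff 0. No gain.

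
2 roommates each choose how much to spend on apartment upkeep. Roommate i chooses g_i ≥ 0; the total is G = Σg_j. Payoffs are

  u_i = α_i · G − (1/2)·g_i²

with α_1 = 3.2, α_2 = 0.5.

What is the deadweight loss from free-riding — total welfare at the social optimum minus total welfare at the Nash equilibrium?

5.245

Roommate i's FOC: ∂u_i/∂g_i = α_i − g_i = 0, so g_i* = α_i.
NE contributions = (3.2, 0.5); G = 3.7.
W^NE = (Σα)·G − ½Σα_i² = 3.7² − ½·10.49 = 8.445.
Planner sets g_i = Σα_j = 3.7 for every i, so G^SO = 2·3.7 = 7.4.
W^SO = (Σα)·G^SO − ½·2·(Σα)² = (2/2)·3.7² = 13.69.
Deadweight loss = W^SO − W^NE = 5.245.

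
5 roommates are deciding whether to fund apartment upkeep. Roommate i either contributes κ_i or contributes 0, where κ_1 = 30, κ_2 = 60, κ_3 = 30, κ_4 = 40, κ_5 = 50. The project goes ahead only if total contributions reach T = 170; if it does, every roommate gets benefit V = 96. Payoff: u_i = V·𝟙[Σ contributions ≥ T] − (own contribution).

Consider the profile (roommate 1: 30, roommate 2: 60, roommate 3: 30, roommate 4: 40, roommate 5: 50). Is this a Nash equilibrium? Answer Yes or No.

Total = 210 ≥ 170: provided.
Roommate 1 (pledges 30, payoff 66): dropping to 0 → total 180, payoff 96. Profitable deviation.

No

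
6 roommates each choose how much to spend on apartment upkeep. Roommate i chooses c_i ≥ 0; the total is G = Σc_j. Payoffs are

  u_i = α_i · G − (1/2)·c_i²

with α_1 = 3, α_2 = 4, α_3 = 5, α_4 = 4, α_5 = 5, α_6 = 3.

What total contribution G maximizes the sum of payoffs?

Planner FOC: ∂(Σu_j)/∂c_i = (Σα_j) − c_i = 0, so c_i^SO = Σα_j = 24 for every i; G^SO = 144.

144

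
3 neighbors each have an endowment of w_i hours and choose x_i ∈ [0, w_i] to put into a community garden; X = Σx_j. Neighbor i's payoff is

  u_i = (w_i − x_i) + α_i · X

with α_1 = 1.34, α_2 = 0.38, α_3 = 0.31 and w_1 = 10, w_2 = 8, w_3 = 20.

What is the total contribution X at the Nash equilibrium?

10

∂u_i/∂x_i = α_i − 1, so neighbor i contributes w_i if α_i > 1, else 0.
α_i > 1 for i ∈ {1}; NE contributions (10, 0, 0), X = 10.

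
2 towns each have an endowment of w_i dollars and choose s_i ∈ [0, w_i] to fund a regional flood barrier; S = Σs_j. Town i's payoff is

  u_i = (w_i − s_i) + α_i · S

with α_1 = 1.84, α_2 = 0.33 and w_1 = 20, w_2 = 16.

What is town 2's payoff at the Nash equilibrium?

22.6

∂u_i/∂s_i = α_i − 1, so town i contributes w_i if α_i > 1, else 0.
α_i > 1 for i ∈ {1}; NE contributions (20, 0), S = 20.
u_2 = (16 − 0) + 0.33·20 = 22.6.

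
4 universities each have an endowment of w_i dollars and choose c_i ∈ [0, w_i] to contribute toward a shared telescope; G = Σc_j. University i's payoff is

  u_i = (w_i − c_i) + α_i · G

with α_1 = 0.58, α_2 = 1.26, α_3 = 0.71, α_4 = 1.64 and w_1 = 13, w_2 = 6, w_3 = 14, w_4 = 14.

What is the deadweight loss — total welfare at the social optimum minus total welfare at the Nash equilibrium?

86.13

∂u_i/∂c_i = α_i − 1, so university i contributes w_i if α_i > 1, else 0.
α_i > 1 for i ∈ {2, 4}; NE contributions (0, 6, 0, 14), G = 20.
W^NE = Σw_i − G^NE + (Σα_i)·G^NE = 47 + 3.19·20 = 110.8.
Planner: ∂(Σu_j)/∂c_i = Σα_j − 1 = 3.19 > 0, so everyone contributes w_i; G^SO = 47, W^SO = 47 + 3.19·47 = 196.93.
Deadweight loss = 86.13.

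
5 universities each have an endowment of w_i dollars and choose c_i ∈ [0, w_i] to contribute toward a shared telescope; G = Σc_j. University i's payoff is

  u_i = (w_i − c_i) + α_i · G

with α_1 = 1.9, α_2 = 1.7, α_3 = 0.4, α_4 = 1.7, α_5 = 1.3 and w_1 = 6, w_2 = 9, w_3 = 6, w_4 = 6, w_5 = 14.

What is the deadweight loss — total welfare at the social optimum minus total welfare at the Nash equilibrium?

36

∂u_i/∂c_i = α_i − 1, so university i contributes w_i if α_i > 1, else 0.
α_i > 1 for i ∈ {1, 2, 4, 5}; NE contributions (6, 9, 0, 6, 14), G = 35.
W^NE = Σw_i − G^NE + (Σα_i)·G^NE = 41 + 6·35 = 251.
Planner: ∂(Σu_j)/∂c_i = Σα_j − 1 = 6 > 0, so everyone contributes w_i; G^SO = 41, W^SO = 41 + 6·41 = 287.
Deadweight loss = 36.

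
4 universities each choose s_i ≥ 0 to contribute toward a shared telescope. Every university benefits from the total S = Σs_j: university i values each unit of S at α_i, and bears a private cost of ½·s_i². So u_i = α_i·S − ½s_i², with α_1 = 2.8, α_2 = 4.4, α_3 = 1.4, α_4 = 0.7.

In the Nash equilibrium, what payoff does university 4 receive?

University i's FOC: ∂u_i/∂s_i = α_i − s_i = 0, so s_i* = α_i.
NE contributions = (2.8, 4.4, 1.4, 0.7); S = 9.3.
u_4 = α_4·S − ½·(s_4)² = 0.7·9.3 − ½·0.7² = 6.265.

6.265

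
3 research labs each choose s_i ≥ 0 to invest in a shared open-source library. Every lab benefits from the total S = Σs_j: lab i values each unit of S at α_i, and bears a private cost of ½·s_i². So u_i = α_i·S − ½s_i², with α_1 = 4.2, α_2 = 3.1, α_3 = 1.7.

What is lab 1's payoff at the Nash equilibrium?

28.98

Lab i's FOC: ∂u_i/∂s_i = α_i − s_i = 0, so s_i* = α_i.
NE contributions = (4.2, 3.1, 1.7); S = 9.
u_1 = α_1·S − ½·(s_1)² = 4.2·9 − ½·4.2² = 28.98.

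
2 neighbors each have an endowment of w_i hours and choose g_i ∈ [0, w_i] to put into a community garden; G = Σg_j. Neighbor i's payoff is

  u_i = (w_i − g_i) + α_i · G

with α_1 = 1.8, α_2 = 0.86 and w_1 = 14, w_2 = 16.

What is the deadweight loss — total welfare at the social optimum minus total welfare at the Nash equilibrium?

26.56

∂u_i/∂g_i = α_i − 1, so neighbor i contributes w_i if α_i > 1, else 0.
α_i > 1 for i ∈ {1}; NE contributions (14, 0), G = 14.
W^NE = Σw_i − G^NE + (Σα_i)·G^NE = 30 + 1.66·14 = 53.24.
Planner: ∂(Σu_j)/∂g_i = Σα_j − 1 = 1.66 > 0, so everyone contributes w_i; G^SO = 30, W^SO = 30 + 1.66·30 = 79.8.
Deadweight loss = 26.56.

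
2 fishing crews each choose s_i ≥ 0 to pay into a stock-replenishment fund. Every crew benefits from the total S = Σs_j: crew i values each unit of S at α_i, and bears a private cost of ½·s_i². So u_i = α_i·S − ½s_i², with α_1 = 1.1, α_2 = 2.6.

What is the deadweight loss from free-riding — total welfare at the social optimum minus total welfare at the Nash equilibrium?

3.985

Crew i's FOC: ∂u_i/∂s_i = α_i − s_i = 0, so s_i* = α_i.
NE contributions = (1.1, 2.6); S = 3.7.
W^NE = (Σα)·S − ½Σα_i² = 3.7² − ½·7.97 = 9.705.
Planner sets s_i = Σα_j = 3.7 for every i, so S^SO = 2·3.7 = 7.4.
W^SO = (Σα)·S^SO − ½·2·(Σα)² = (2/2)·3.7² = 13.69.
Deadweight loss = W^SO − W^NE = 3.985.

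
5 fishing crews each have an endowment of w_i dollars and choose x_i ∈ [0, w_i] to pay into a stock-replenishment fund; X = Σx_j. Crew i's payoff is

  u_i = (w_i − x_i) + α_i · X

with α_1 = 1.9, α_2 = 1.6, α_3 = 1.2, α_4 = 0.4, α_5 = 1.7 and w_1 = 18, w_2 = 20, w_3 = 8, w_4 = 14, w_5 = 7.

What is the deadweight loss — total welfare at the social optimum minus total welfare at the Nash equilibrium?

∂u_i/∂x_i = α_i − 1, so crew i contributes w_i if α_i > 1, else 0.
α_i > 1 for i ∈ {1, 2, 3, 5}; NE contributions (18, 20, 8, 0, 7), X = 53.
W^NE = Σw_i − X^NE + (Σα_i)·X^NE = 67 + 5.8·53 = 374.4.
Planner: ∂(Σu_j)/∂x_i = Σα_j − 1 = 5.8 > 0, so everyone contributes w_i; X^SO = 67, W^SO = 67 + 5.8·67 = 455.6.
Deadweight loss = 81.2.

81.2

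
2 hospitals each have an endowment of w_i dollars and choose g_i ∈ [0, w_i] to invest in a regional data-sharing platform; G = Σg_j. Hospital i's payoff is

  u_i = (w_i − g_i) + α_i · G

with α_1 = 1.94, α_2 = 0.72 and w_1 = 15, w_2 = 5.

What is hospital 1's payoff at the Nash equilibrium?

∂u_i/∂g_i = α_i − 1, so hospital i contributes w_i if α_i > 1, else 0.
α_i > 1 for i ∈ {1}; NE contributions (15, 0), G = 15.
u_1 = (15 − 15) + 1.94·15 = 29.1.

29.1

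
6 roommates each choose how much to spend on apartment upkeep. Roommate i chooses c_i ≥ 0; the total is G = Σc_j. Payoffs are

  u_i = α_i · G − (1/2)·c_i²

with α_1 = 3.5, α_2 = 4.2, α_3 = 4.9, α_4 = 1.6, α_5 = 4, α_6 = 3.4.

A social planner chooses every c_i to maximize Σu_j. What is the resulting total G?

Planner FOC: ∂(Σu_j)/∂c_i = (Σα_j) − c_i = 0, so c_i^SO = Σα_j = 21.6 for every i; G^SO = 129.6.

129.6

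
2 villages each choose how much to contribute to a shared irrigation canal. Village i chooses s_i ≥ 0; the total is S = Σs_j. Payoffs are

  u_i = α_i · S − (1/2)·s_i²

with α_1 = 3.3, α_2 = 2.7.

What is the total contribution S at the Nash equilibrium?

6

Village i's FOC: ∂u_i/∂s_i = α_i − s_i = 0, so s_i* = α_i.
NE contributions = (3.3, 2.7); S = 6.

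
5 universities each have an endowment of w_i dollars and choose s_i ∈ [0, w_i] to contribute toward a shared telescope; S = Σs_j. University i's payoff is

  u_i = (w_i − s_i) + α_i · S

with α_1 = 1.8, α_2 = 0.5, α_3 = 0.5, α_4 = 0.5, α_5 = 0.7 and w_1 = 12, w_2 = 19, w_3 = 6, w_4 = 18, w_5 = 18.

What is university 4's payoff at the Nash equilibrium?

∂u_i/∂s_i = α_i − 1, so university i contributes w_i if α_i > 1, else 0.
α_i > 1 for i ∈ {1}; NE contributions (12, 0, 0, 0, 0), S = 12.
u_4 = (18 − 0) + 0.5·12 = 24.

24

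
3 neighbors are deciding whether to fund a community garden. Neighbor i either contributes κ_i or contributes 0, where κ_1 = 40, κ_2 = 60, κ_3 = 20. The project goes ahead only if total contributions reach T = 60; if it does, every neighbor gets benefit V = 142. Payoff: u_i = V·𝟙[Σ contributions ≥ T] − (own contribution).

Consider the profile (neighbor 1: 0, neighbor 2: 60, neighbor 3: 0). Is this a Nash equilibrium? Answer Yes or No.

Total = 60 ≥ 60: provided.
Neighbor 1 (pledges 0, payoff 142): pledging 40 → total 100, payoff 102. No gain.
Neighbor 2 (pledges 60, payoff 82): dropping to 0 → total 0, payoff 0. No gain.
Neighbor 3 (pledges 0, payoff 142): pledging 20 → total 80, payoff 122. No gain.

Yes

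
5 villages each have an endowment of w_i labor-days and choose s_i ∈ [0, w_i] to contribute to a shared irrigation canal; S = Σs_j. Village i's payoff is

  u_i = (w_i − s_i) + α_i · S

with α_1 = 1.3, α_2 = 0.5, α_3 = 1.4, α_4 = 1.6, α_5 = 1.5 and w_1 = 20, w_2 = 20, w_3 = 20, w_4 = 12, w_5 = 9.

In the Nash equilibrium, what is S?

∂u_i/∂s_i = α_i − 1, so village i contributes w_i if α_i > 1, else 0.
α_i > 1 for i ∈ {1, 3, 4, 5}; NE contributions (20, 0, 20, 12, 9), S = 61.

61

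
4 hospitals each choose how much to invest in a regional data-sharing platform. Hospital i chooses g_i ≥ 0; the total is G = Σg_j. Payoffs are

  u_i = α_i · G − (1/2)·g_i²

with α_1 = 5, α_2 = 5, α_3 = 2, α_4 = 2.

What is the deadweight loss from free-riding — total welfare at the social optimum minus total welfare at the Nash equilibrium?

225

Hospital i's FOC: ∂u_i/∂g_i = α_i − g_i = 0, so g_i* = α_i.
NE contributions = (5, 5, 2, 2); G = 14.
W^NE = (Σα)·G − ½Σα_i² = 14² − ½·58 = 167.
Planner sets g_i = Σα_j = 14 for every i, so G^SO = 4·14 = 56.
W^SO = (Σα)·G^SO − ½·4·(Σα)² = (4/2)·14² = 392.
Deadweight loss = W^SO − W^NE = 225.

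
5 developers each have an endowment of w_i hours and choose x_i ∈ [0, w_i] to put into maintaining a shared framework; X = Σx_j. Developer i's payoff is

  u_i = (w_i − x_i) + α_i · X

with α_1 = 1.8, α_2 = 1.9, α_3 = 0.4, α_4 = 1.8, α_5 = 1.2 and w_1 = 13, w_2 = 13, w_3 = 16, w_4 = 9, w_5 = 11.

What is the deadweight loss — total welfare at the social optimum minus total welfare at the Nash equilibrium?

97.6

∂u_i/∂x_i = α_i − 1, so developer i contributes w_i if α_i > 1, else 0.
α_i > 1 for i ∈ {1, 2, 4, 5}; NE contributions (13, 13, 0, 9, 11), X = 46.
W^NE = Σw_i − X^NE + (Σα_i)·X^NE = 62 + 6.1·46 = 342.6.
Planner: ∂(Σu_j)/∂x_i = Σα_j − 1 = 6.1 > 0, so everyone contributes w_i; X^SO = 62, W^SO = 62 + 6.1·62 = 440.2.
Deadweight loss = 97.6.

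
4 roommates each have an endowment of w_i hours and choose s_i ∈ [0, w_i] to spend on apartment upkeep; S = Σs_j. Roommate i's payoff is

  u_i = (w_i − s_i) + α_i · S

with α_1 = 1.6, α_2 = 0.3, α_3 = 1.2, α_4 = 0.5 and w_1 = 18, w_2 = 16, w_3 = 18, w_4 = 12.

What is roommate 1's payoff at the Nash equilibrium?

57.6

∂u_i/∂s_i = α_i − 1, so roommate i contributes w_i if α_i > 1, else 0.
α_i > 1 for i ∈ {1, 3}; NE contributions (18, 0, 18, 0), S = 36.
u_1 = (18 − 18) + 1.6·36 = 57.6.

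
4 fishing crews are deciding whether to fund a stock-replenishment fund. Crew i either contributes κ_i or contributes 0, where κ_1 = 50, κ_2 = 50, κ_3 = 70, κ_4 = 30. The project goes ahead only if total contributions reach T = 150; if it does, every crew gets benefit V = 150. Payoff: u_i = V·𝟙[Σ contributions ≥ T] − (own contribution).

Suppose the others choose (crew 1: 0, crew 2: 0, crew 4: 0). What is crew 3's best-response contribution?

0

Others' total = 0. Even contributing 70 gives 70 < 150: no benefit either way.
Best response: 0.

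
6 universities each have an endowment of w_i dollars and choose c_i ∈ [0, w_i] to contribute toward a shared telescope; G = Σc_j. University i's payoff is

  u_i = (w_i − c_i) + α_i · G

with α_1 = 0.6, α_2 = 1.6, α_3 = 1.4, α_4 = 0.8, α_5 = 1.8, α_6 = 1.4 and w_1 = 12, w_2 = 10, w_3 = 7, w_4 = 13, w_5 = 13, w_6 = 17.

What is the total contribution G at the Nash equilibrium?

47

∂u_i/∂c_i = α_i − 1, so university i contributes w_i if α_i > 1, else 0.
α_i > 1 for i ∈ {2, 3, 5, 6}; NE contributions (0, 10, 7, 0, 13, 17), G = 47.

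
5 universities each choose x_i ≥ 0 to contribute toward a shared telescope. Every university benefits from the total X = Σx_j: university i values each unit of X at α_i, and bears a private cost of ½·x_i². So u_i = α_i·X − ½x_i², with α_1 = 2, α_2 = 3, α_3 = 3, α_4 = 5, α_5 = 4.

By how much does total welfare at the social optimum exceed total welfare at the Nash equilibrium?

465

University i's FOC: ∂u_i/∂x_i = α_i − x_i = 0, so x_i* = α_i.
NE contributions = (2, 3, 3, 5, 4); X = 17.
W^NE = (Σα)·X − ½Σα_i² = 17² − ½·63 = 257.5.
Planner sets x_i = Σα_j = 17 for every i, so X^SO = 5·17 = 85.
W^SO = (Σα)·X^SO − ½·5·(Σα)² = (5/2)·17² = 722.5.
Deadweight loss = W^SO − W^NE = 465.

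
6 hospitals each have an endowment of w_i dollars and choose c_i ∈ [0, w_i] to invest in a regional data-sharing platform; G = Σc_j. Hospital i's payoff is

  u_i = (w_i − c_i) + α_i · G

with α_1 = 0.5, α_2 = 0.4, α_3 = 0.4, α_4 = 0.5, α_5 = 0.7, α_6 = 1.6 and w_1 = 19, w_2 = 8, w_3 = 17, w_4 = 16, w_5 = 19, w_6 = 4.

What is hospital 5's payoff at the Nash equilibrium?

∂u_i/∂c_i = α_i − 1, so hospital i contributes w_i if α_i > 1, else 0.
α_i > 1 for i ∈ {6}; NE contributions (0, 0, 0, 0, 0, 4), G = 4.
u_5 = (19 − 0) + 0.7·4 = 21.8.

21.8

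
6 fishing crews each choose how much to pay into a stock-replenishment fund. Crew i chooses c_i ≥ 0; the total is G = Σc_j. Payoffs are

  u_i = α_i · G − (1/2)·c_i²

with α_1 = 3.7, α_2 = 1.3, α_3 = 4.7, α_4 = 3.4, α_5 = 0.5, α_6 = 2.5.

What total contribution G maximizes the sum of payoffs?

96.6

Planner FOC: ∂(Σu_j)/∂c_i = (Σα_j) − c_i = 0, so c_i^SO = Σα_j = 16.1 for every i; G^SO = 96.6.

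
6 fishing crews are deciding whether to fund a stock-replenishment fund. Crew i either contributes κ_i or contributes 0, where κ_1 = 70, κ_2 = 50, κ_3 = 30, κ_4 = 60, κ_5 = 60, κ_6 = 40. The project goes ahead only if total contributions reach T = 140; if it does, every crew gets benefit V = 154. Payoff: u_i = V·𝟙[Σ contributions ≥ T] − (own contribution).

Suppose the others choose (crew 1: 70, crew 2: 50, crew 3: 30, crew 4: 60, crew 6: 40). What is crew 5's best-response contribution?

0

Others' total = 250 ≥ 140; contributing adds cost 60 for no extra benefit.
Best response: 0.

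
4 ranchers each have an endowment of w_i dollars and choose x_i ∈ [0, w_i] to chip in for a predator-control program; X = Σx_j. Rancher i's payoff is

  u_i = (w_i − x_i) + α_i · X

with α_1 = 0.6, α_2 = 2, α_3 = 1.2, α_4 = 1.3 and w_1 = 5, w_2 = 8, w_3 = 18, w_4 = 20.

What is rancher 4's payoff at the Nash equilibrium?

∂u_i/∂x_i = α_i − 1, so rancher i contributes w_i if α_i > 1, else 0.
α_i > 1 for i ∈ {2, 3, 4}; NE contributions (0, 8, 18, 20), X = 46.
u_4 = (20 − 20) + 1.3·46 = 59.8.

59.8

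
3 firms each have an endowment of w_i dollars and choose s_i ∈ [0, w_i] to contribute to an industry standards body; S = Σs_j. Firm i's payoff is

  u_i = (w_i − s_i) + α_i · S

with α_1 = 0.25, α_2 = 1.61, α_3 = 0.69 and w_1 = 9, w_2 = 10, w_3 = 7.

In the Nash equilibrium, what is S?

∂u_i/∂s_i = α_i − 1, so firm i contributes w_i if α_i > 1, else 0.
α_i > 1 for i ∈ {2}; NE contributions (0, 10, 0), S = 10.

10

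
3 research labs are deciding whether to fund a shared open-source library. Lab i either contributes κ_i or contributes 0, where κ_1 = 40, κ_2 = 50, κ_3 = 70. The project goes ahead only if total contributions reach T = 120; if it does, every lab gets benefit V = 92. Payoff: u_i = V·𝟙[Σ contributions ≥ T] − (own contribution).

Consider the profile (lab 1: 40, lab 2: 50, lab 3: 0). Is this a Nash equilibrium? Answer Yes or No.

Total = 90 < 120: not provided.
Lab 1 (pledges 40, payoff -40): dropping to 0 → total 50, payoff 0. Profitable deviation.

No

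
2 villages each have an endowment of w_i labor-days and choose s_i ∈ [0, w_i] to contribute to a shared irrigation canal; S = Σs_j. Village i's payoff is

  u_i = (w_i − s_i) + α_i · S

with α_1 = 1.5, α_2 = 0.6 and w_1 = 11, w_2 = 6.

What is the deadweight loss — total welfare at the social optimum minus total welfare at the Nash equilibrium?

6.6

∂u_i/∂s_i = α_i − 1, so village i contributes w_i if α_i > 1, else 0.
α_i > 1 for i ∈ {1}; NE contributions (11, 0), S = 11.
W^NE = Σw_i − S^NE + (Σα_i)·S^NE = 17 + 1.1·11 = 29.1.
Planner: ∂(Σu_j)/∂s_i = Σα_j − 1 = 1.1 > 0, so everyone contributes w_i; S^SO = 17, W^SO = 17 + 1.1·17 = 35.7.
Deadweight loss = 6.6.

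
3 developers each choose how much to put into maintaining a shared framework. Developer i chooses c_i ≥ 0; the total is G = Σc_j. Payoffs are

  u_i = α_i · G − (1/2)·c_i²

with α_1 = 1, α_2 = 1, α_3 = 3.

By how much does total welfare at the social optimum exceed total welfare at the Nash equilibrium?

18

Developer i's FOC: ∂u_i/∂c_i = α_i − c_i = 0, so c_i* = α_i.
NE contributions = (1, 1, 3); G = 5.
W^NE = (Σα)·G − ½Σα_i² = 5² − ½·11 = 19.5.
Planner sets c_i = Σα_j = 5 for every i, so G^SO = 3·5 = 15.
W^SO = (Σα)·G^SO − ½·3·(Σα)² = (3/2)·5² = 37.5.
Deadweight loss = W^SO − W^NE = 18.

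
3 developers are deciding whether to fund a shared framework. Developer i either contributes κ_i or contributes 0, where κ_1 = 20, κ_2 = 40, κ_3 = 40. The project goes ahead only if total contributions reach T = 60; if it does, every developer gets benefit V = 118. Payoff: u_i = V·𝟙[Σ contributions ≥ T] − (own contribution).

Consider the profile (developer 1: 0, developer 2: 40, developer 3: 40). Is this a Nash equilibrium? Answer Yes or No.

Yes

Total = 80 ≥ 60: provided.
Developer 1 (pledges 0, payoff 118): pledging 20 → total 100, payoff 98. No gain.
Developer 2 (pledges 40, payoff 78): dropping to 0 → total 40, payoff 0. No gain.
Developer 3 (pledges 40, payoff 78): dropping to 0 → total 40, payoff 0. No gain.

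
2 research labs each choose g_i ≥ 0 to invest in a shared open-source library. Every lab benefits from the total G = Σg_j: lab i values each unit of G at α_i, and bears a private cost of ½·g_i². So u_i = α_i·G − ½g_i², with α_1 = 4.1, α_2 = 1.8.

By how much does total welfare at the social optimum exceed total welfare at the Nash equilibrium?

Lab i's FOC: ∂u_i/∂g_i = α_i − g_i = 0, so g_i* = α_i.
NE contributions = (4.1, 1.8); G = 5.9.
W^NE = (Σα)·G − ½Σα_i² = 5.9² − ½·20.05 = 24.785.
Planner sets g_i = Σα_j = 5.9 for every i, so G^SO = 2·5.9 = 11.8.
W^SO = (Σα)·G^SO − ½·2·(Σα)² = (2/2)·5.9² = 34.81.
Deadweight loss = W^SO − W^NE = 10.025.

10.025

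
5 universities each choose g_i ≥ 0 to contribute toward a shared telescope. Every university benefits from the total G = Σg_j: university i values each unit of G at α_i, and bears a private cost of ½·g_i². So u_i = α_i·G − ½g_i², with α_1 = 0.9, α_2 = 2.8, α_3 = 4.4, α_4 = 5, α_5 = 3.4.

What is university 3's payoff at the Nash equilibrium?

62.92

University i's FOC: ∂u_i/∂g_i = α_i − g_i = 0, so g_i* = α_i.
NE contributions = (0.9, 2.8, 4.4, 5, 3.4); G = 16.5.
u_3 = α_3·G − ½·(g_3)² = 4.4·16.5 − ½·4.4² = 62.92.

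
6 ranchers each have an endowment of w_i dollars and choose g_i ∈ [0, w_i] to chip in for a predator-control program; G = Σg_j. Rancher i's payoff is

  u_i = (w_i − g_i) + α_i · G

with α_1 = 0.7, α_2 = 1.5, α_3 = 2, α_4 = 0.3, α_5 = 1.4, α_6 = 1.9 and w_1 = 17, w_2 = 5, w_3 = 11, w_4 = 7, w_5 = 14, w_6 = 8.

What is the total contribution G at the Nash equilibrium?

∂u_i/∂g_i = α_i − 1, so rancher i contributes w_i if α_i > 1, else 0.
α_i > 1 for i ∈ {2, 3, 5, 6}; NE contributions (0, 5, 11, 0, 14, 8), G = 38.

38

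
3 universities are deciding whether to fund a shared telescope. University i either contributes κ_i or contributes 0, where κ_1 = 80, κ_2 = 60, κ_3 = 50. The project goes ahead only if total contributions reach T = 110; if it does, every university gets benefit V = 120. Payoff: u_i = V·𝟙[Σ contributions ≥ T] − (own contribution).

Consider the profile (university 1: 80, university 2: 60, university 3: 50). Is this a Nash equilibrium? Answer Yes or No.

Total = 190 ≥ 110: provided.
University 1 (pledges 80, payoff 40): dropping to 0 → total 110, payoff 120. Profitable deviation.

No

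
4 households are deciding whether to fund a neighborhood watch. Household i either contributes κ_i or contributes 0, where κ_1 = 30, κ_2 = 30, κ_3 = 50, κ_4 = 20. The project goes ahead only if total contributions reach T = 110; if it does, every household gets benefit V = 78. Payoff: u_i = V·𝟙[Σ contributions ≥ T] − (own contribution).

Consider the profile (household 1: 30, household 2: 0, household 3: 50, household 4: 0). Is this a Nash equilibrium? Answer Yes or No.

No

Total = 80 < 110: not provided.
Household 1 (pledges 30, payoff -30): dropping to 0 → total 50, payoff 0. Profitable deviation.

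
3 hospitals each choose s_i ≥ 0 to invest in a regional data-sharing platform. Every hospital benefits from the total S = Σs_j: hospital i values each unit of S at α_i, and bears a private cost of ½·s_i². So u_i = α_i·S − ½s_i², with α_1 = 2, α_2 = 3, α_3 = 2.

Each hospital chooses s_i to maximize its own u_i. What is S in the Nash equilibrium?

Hospital i's FOC: ∂u_i/∂s_i = α_i − s_i = 0, so s_i* = α_i.
NE contributions = (2, 3, 2); S = 7.

7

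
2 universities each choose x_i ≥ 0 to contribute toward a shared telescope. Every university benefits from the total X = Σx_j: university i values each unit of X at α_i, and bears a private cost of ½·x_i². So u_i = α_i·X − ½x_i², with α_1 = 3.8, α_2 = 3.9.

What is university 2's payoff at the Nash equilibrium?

22.425

University i's FOC: ∂u_i/∂x_i = α_i − x_i = 0, so x_i* = α_i.
NE contributions = (3.8, 3.9); X = 7.7.
u_2 = α_2·X − ½·(x_2)² = 3.9·7.7 − ½·3.9² = 22.425.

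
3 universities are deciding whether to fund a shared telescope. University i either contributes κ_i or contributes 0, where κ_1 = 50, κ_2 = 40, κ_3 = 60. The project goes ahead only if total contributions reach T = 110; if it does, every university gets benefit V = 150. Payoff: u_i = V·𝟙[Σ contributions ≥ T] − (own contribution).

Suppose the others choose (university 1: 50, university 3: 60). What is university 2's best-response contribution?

Others' total = 110 ≥ 110; contributing adds cost 40 for no extra benefit.
Best response: 0.

0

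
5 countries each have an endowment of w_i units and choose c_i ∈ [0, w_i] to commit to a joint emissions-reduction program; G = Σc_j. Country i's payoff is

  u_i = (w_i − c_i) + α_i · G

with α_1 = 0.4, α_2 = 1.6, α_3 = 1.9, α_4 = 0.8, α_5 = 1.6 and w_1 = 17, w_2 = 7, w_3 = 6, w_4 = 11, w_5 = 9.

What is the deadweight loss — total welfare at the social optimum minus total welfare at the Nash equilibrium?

∂u_i/∂c_i = α_i − 1, so country i contributes w_i if α_i > 1, else 0.
α_i > 1 for i ∈ {2, 3, 5}; NE contributions (0, 7, 6, 0, 9), G = 22.
W^NE = Σw_i − G^NE + (Σα_i)·G^NE = 50 + 5.3·22 = 166.6.
Planner: ∂(Σu_j)/∂c_i = Σα_j − 1 = 5.3 > 0, so everyone contributes w_i; G^SO = 50, W^SO = 50 + 5.3·50 = 315.
Deadweight loss = 148.4.

148.4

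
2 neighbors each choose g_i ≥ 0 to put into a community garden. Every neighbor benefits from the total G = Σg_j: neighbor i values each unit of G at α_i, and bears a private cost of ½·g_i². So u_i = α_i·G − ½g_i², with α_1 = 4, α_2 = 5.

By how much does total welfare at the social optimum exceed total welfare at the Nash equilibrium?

Neighbor i's FOC: ∂u_i/∂g_i = α_i − g_i = 0, so g_i* = α_i.
NE contributions = (4, 5); G = 9.
W^NE = (Σα)·G − ½Σα_i² = 9² − ½·41 = 60.5.
Planner sets g_i = Σα_j = 9 for every i, so G^SO = 2·9 = 18.
W^SO = (Σα)·G^SO − ½·2·(Σα)² = (2/2)·9² = 81.
Deadweight loss = W^SO − W^NE = 20.5.

20.5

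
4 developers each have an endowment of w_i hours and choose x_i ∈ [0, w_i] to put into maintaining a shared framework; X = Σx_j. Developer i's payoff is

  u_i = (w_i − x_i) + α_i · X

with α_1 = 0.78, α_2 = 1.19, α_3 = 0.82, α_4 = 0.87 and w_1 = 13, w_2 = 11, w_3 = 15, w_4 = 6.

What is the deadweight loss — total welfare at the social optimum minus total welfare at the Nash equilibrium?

90.44

∂u_i/∂x_i = α_i − 1, so developer i contributes w_i if α_i > 1, else 0.
α_i > 1 for i ∈ {2}; NE contributions (0, 11, 0, 0), X = 11.
W^NE = Σw_i − X^NE + (Σα_i)·X^NE = 45 + 2.66·11 = 74.26.
Planner: ∂(Σu_j)/∂x_i = Σα_j − 1 = 2.66 > 0, so everyone contributes w_i; X^SO = 45, W^SO = 45 + 2.66·45 = 164.7.
Deadweight loss = 90.44.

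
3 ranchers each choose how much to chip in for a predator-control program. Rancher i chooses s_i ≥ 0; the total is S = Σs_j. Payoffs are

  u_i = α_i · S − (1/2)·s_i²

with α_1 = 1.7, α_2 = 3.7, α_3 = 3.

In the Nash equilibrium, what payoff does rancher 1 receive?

Rancher i's FOC: ∂u_i/∂s_i = α_i − s_i = 0, so s_i* = α_i.
NE contributions = (1.7, 3.7, 3); S = 8.4.
u_1 = α_1·S − ½·(s_1)² = 1.7·8.4 − ½·1.7² = 12.835.

12.835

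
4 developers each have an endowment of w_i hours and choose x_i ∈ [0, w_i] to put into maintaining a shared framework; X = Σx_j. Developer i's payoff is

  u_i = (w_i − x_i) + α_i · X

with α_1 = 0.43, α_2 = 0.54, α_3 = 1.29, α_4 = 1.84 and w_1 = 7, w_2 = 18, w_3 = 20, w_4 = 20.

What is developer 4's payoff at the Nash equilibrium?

∂u_i/∂x_i = α_i − 1, so developer i contributes w_i if α_i > 1, else 0.
α_i > 1 for i ∈ {3, 4}; NE contributions (0, 0, 20, 20), X = 40.
u_4 = (20 − 20) + 1.84·40 = 73.6.

73.6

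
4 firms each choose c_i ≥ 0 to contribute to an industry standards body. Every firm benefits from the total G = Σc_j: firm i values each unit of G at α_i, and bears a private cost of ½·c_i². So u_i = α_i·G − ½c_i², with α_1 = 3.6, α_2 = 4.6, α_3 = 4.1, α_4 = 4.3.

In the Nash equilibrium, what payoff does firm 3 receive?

Firm i's FOC: ∂u_i/∂c_i = α_i − c_i = 0, so c_i* = α_i.
NE contributions = (3.6, 4.6, 4.1, 4.3); G = 16.6.
u_3 = α_3·G − ½·(c_3)² = 4.1·16.6 − ½·4.1² = 59.655.

59.655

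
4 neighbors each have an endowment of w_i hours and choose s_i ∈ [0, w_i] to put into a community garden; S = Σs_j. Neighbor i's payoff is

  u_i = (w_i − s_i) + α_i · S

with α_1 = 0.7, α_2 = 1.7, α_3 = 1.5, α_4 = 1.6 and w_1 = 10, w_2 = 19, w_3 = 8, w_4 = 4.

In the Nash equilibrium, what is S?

31

∂u_i/∂s_i = α_i − 1, so neighbor i contributes w_i if α_i > 1, else 0.
α_i > 1 for i ∈ {2, 3, 4}; NE contributions (0, 19, 8, 4), S = 31.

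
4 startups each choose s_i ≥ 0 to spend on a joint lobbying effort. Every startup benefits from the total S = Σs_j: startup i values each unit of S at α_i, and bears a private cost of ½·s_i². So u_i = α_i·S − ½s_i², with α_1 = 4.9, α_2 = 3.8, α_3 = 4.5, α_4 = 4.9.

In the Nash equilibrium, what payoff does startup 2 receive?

Startup i's FOC: ∂u_i/∂s_i = α_i − s_i = 0, so s_i* = α_i.
NE contributions = (4.9, 3.8, 4.5, 4.9); S = 18.1.
u_2 = α_2·S − ½·(s_2)² = 3.8·18.1 − ½·3.8² = 61.56.

61.56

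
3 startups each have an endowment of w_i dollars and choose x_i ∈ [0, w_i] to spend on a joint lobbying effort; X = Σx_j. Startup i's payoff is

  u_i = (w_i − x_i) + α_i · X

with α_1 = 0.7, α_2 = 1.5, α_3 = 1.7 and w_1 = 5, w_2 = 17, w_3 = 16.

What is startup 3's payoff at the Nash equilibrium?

∂u_i/∂x_i = α_i − 1, so startup i contributes w_i if α_i > 1, else 0.
α_i > 1 for i ∈ {2, 3}; NE contributions (0, 17, 16), X = 33.
u_3 = (16 − 16) + 1.7·33 = 56.1.

56.1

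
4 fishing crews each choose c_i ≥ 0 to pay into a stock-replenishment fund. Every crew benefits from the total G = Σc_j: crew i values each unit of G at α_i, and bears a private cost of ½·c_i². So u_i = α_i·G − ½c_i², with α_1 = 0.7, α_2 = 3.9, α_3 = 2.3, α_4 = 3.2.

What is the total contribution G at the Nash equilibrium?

Crew i's FOC: ∂u_i/∂c_i = α_i − c_i = 0, so c_i* = α_i.
NE contributions = (0.7, 3.9, 2.3, 3.2); G = 10.1.

10.1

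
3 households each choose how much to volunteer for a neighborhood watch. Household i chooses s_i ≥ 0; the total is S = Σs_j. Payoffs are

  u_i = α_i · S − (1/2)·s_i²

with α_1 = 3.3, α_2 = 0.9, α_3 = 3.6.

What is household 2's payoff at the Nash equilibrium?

6.615

Household i's FOC: ∂u_i/∂s_i = α_i − s_i = 0, so s_i* = α_i.
NE contributions = (3.3, 0.9, 3.6); S = 7.8.
u_2 = α_2·S − ½·(s_2)² = 0.9·7.8 − ½·0.9² = 6.615.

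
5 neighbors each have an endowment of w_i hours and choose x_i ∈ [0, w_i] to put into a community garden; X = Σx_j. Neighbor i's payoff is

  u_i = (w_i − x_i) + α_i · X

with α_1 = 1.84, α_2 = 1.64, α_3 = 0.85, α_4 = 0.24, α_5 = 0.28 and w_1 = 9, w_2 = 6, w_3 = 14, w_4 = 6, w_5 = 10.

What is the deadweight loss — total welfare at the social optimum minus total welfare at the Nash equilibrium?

115.5

∂u_i/∂x_i = α_i − 1, so neighbor i contributes w_i if α_i > 1, else 0.
α_i > 1 for i ∈ {1, 2}; NE contributions (9, 6, 0, 0, 0), X = 15.
W^NE = Σw_i − X^NE + (Σα_i)·X^NE = 45 + 3.85·15 = 102.75.
Planner: ∂(Σu_j)/∂x_i = Σα_j − 1 = 3.85 > 0, so everyone contributes w_i; X^SO = 45, W^SO = 45 + 3.85·45 = 218.25.
Deadweight loss = 115.5.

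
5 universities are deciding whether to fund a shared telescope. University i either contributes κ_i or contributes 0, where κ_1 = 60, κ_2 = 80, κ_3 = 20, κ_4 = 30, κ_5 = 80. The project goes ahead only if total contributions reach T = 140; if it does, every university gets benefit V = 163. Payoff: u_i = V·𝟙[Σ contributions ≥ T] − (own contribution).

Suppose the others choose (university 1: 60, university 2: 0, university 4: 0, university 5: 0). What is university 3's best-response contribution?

0

Others' total = 60. Even contributing 20 gives 80 < 140: no benefit either way.
Best response: 0.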